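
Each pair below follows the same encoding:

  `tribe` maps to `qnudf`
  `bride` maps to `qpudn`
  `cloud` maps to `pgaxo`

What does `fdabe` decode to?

The output letters match the input read backwards, each shifted +12: tribe reversed is ebirt. Read the word backwards and shift each letter +12.
Decoding fdabe: shift back: f−12=t, d−12=r, a−12=o, b−12=p, e−12=s → trops; then reverse → sport.

sport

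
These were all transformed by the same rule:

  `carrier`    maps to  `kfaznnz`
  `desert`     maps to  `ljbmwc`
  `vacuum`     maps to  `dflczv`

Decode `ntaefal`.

forward

Shifts by position in carrier: pos 0: c→k (+8), pos 1: a→f (+5), pos 2: r→a (+9), pos 3: r→z (+8), pos 4: i→n (+5), pos 5: e→n (+9) — repeating every 3. The shifts repeat in a cycle of length 3: positions 0,1,… shift by +8, +5, +9, then the pattern repeats.
Decoding ntaefal: n−8=f, t−5=o, a−9=r, e−8=w, f−5=a, a−9=r, l−8=d.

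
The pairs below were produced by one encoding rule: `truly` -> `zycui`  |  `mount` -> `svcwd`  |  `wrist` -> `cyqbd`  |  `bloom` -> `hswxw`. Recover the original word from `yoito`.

The shift increases by 1 at each position, starting from +6: 6, 7, 8, ….
Undoing it on yoito: y−6=s, o−7=h, i−8=a, t−9=k, o−10=e.

shake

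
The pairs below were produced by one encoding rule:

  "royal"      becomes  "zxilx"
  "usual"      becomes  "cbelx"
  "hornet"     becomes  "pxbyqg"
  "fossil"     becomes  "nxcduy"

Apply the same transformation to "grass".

oakde

In royal: r→z is +8, o→x is +9, y→i is +10, a→l is +11 — the shift increases by 1 each position. The shift increases by 1 at each position, starting from +8: 8, 9, 10, ….
For grass: g+8=o, r+9=a, a+10=k, s+11=d, s+12=e.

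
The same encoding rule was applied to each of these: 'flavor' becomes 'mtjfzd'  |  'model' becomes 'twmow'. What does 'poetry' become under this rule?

wwndck

In flavor: f→m is +7, l→t is +8, a→j is +9, v→f is +10 — the shift increases by 1 each position. Letter i (0-indexed) is shifted by i+7, so successive shifts are 7, 8, 9, ….
On poetry: p+7=w, o+8=w, e+9=n, t+10=d, r+11=c, y+12=k.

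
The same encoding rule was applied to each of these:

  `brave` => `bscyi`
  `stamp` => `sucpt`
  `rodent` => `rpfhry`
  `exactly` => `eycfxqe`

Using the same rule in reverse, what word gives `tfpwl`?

tenth

Letter i (0-indexed) is shifted by i+0, so successive shifts are 0, 1, 2, ….
Undoing it on tfpwl: t−0=t, f−1=e, p−2=n, w−3=t, l−4=h.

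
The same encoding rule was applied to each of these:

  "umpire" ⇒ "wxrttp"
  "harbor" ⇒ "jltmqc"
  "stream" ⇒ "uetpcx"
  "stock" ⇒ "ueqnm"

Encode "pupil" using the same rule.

rfrtn

Shifts by position in umpire: pos 0: u→w (+2), pos 1: m→x (+11), pos 2: p→r (+2), pos 3: i→t (+11) — repeating every 2. It's a Vigenère-style cipher with numeric key [2,11]: position i shifts by key[i mod 2].
For pupil: p+2=r, u+11=f, p+2=r, i+11=t, l+2=n.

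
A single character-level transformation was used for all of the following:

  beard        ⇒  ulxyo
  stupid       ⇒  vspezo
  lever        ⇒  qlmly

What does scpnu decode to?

b(1)→u(20) and e(4)→l(11) fit y≡23x+23 (mod 26); the inverse of 23 mod 26 is 17. Each letter's alphabet position (a=0..z=25) is mapped through 23·x+23 mod 26 — an affine cipher.
Decoding scpnu: s(18)→17·(18−23)≡19=t; c(2)→17·(2−23)≡7=h; p(15)→17·(15−23)≡20=u; n(13)→17·(13−23)≡12=m; u(20)→17·(20−23)≡1=b (all mod 26).

thumb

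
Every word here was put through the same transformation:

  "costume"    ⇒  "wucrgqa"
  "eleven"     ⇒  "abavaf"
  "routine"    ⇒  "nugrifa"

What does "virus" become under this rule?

vingc

This is an affine cipher: with a=0,…,z=25, each position x becomes (15x+18) mod 26.
Applying it to virus: v(21)→15·21+18≡21=v; i(8)→15·8+18≡8=i; r(17)→15·17+18≡13=n; u(20)→15·20+18≡6=g; s(18)→15·18+18≡2=c (all mod 26).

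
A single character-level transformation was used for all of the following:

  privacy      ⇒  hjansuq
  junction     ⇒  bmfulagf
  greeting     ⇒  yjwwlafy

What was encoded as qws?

Compare letters: p→h is +18, r→j is +18, i→a is +18 — a constant shift. Each letter is shifted forward by 18 in the alphabet (a Caesar shift of +18).
Decoding qws: q−18=y, w−18=e, s−18=a.

yea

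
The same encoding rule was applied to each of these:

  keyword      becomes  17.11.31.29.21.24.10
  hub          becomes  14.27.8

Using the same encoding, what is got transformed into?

k is letter #11 and maps to 17: an offset of 6. Letters become their 1-based position plus 6 (so a→7, b→8, …).
Applying it to got: g=7→13, o=15→21, t=20→26.

13.21.26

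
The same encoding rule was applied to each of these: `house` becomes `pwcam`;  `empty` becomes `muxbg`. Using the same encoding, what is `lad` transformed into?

Compare letters: h→p is +8, o→w is +8, u→c is +8 — a constant shift. Every letter moves 8 places later in the alphabet, wrapping around z→a.
For lad: l+8=t, a+8=i, d+8=l.

til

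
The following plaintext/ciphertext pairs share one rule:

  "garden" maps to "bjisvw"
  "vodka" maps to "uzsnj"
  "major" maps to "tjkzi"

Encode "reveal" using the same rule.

g(6)→b(1) and a(0)→j(9) fit y≡3x+9 (mod 26); the inverse of 3 mod 26 is 9. Treating letters as 0–25, the rule is x ↦ 3x + 9 (mod 26).
Applying it to reveal: r(17)→3·17+9≡8=i; e(4)→3·4+9≡21=v; v(21)→3·21+9≡20=u; e(4)→3·4+9≡21=v; a(0)→3·0+9≡9=j; l(11)→3·11+9≡16=q (all mod 26).

ivuvjq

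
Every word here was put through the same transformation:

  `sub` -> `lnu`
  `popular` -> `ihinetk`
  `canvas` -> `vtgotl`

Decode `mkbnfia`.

Each letter is shifted forward by 19 in the alphabet (a Caesar shift of +19).
Decoding mkbnfia: m−19=t, k−19=r, b−19=i, n−19=u, f−19=m, i−19=p, a−19=h.

triumph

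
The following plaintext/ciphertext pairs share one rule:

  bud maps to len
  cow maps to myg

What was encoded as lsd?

Compare letters: b→l is +10, u→e is +10, d→n is +10 — a constant shift. It's a constant shift of +10 (ROT10).
Reversing it on lsd: l−10=b, s−10=i, d−10=t.

bit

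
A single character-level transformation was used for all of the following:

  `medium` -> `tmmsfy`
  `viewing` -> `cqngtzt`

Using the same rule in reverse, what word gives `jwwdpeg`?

contest

In medium: m→t is +7, e→m is +8, d→m is +9, i→s is +10 — the shift increases by 1 each position. Each letter shifts forward by (position + 7), i.e. 7, 8, 9, … — the shift grows by one for each successive letter.
Reversing it on jwwdpeg: j−7=c, w−8=o, w−9=n, d−10=t, p−11=e, e−12=s, g−13=t.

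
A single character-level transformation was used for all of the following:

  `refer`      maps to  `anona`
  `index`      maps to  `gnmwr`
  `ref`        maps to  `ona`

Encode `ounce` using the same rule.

The word is reversed, then every letter is shifted forward by 9.
For ounce: reverse → ecnuo; then shift: e+9=n, c+9=l, n+9=w, u+9=d, o+9=x.

nlwdx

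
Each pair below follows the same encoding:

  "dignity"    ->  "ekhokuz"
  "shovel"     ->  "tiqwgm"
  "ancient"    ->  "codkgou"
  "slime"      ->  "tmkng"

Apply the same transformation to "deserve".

egtgswg

The shift depends on letter class: consonant d→e is +1, but vowel i→k is +2. Two shifts are in play — +2 for a/e/i/o/u, +1 for every other letter.
For deserve: d(cons)+1=e, e(vowel)+2=g, s(cons)+1=t, e(vowel)+2=g, r(cons)+1=s, v(cons)+1=w, e(vowel)+2=g.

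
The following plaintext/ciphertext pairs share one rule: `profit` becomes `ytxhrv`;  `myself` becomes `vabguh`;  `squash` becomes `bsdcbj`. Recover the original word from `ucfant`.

The shifts repeat in a cycle of length 2: positions 0,1,… shift by +9, +2, then the pattern repeats.
Reversing it on ucfant: u−9=l, c−2=a, f−9=w, a−2=y, n−9=e, t−2=r.

lawyer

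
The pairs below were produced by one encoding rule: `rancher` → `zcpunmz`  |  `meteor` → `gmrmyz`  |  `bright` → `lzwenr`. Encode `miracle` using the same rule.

r(17)→z(25) and a(0)→c(2) fit y≡9x+2 (mod 26); the inverse of 9 mod 26 is 3. This is an affine cipher: with a=0,…,z=25, each position x becomes (9x+2) mod 26.
On miracle: m(12)→9·12+2≡6=g; i(8)→9·8+2≡22=w; r(17)→9·17+2≡25=z; a(0)→9·0+2≡2=c; c(2)→9·2+2≡20=u; l(11)→9·11+2≡23=x; e(4)→9·4+2≡12=m (all mod 26).

gwzcuxm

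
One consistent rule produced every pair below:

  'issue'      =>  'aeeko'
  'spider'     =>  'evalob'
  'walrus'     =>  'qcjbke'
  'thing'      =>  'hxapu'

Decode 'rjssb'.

This is an affine cipher: with a=0,…,z=25, each position x becomes (3x+2) mod 26.
Reversing it on rjssb: r(17)→9·(17−2)≡5=f; j(9)→9·(9−2)≡11=l; s(18)→9·(18−2)≡14=o; s(18)→9·(18−2)≡14=o; b(1)→9·(1−2)≡17=r (all mod 26).

floor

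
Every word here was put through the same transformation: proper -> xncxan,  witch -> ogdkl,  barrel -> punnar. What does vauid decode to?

feast

p(15)→x(23) and r(17)→n(13) fit y≡21x+20 (mod 26); the inverse of 21 mod 26 is 5. This is an affine cipher: with a=0,…,z=25, each position x becomes (21x+20) mod 26.
Undoing it on vauid: v(21)→5·(21−20)≡5=f; a(0)→5·(0−20)≡4=e; u(20)→5·(20−20)≡0=a; i(8)→5·(8−20)≡18=s; d(3)→5·(3−20)≡19=t (all mod 26).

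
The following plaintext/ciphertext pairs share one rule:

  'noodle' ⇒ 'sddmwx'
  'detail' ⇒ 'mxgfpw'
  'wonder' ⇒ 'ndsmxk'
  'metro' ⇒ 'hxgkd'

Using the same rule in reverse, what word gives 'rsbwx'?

uncle

n(13)→s(18) and o(14)→d(3) fit y≡11x+5 (mod 26); the inverse of 11 mod 26 is 19. Treating letters as 0–25, the rule is x ↦ 11x + 5 (mod 26).
Decoding rsbwx: r(17)→19·(17−5)≡20=u; s(18)→19·(18−5)≡13=n; b(1)→19·(1−5)≡2=c; w(22)→19·(22−5)≡11=l; x(23)→19·(23−5)≡4=e (all mod 26).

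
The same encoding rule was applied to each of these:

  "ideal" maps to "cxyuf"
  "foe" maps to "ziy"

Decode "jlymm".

press

Each letter is shifted forward by 20 in the alphabet (a Caesar shift of +20).
Decoding jlymm: j−20=p, l−20=r, y−20=e, m−20=s, m−20=s.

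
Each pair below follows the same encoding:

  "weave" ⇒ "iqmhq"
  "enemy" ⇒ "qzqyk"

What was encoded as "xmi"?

Compare letters: w→i is +12, e→q is +12, a→m is +12 — a constant shift. Every letter moves 12 places later in the alphabet, wrapping around z→a.
Decoding xmi: x−12=l, m−12=a, i−12=w.

law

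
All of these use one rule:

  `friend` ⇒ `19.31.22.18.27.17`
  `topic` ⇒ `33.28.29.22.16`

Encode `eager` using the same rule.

18.14.20.18.31

f is letter #6 and maps to 19: an offset of 13. The number is (letter's place in the alphabet, a=1) + 13.
On eager: e=5→18, a=1→14, g=7→20, e=5→18, r=18→31.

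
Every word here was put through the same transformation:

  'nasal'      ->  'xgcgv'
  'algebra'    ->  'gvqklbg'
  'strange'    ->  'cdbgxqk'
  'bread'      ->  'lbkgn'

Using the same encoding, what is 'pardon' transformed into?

zgbnux

The shift depends on letter class: consonant n→x is +10, but vowel a→g is +6. Two shifts are in play — +6 for a/e/i/o/u, +10 for every other letter.
For pardon: p(cons)+10=z, a(vowel)+6=g, r(cons)+10=b, d(cons)+10=n, o(vowel)+6=u, n(cons)+10=x.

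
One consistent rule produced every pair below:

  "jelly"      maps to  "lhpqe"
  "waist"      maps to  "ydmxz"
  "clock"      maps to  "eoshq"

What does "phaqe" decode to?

newly

In jelly: j→l is +2, e→h is +3, l→p is +4, l→q is +5 — the shift increases by 1 each position. Letter i (0-indexed) is shifted by i+2, so successive shifts are 2, 3, 4, ….
Undoing it on phaqe: p−2=n, h−3=e, a−4=w, q−5=l, e−6=y.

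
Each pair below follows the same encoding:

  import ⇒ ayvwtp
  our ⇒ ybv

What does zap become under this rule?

Read the word backwards and shift each letter +7.
For zap: reverse → paz; then shift: p+7=w, a+7=h, z+7=g.

whg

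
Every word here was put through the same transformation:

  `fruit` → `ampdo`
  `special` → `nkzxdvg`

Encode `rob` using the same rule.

Compare letters: f→a is +21, r→m is +21, u→p is +21 — a constant shift. This is a Caesar cipher with shift 21.
For rob: r+21=m, o+21=j, b+21=w.

mjw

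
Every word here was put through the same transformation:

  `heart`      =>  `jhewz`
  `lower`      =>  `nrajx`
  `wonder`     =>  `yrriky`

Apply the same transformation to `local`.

In heart: h→j is +2, e→h is +3, a→e is +4, r→w is +5 — the shift increases by 1 each position. Letter i (0-indexed) is shifted by i+2, so successive shifts are 2, 3, 4, ….
On local: l+2=n, o+3=r, c+4=g, a+5=f, l+6=r.

nrgfr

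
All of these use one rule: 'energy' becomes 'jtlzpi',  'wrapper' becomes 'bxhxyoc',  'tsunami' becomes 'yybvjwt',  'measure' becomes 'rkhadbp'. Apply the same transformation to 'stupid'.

In energy: e→j is +5, n→t is +6, e→l is +7, r→z is +8 — the shift increases by 1 each position. Letter i (0-indexed) is shifted by i+5, so successive shifts are 5, 6, 7, ….
Applying it to stupid: s+5=x, t+6=z, u+7=b, p+8=x, i+9=r, d+10=n.

xzbxrn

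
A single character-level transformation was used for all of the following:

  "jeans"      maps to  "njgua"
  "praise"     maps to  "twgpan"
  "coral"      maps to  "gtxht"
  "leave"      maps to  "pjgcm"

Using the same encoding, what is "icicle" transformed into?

In jeans: j→n is +4, e→j is +5, a→g is +6, n→u is +7 — the shift increases by 1 each position. Letter i (0-indexed) is shifted by i+4, so successive shifts are 4, 5, 6, ….
Applying it to icicle: i+4=m, c+5=h, i+6=o, c+7=j, l+8=t, e+9=n.

mhojtn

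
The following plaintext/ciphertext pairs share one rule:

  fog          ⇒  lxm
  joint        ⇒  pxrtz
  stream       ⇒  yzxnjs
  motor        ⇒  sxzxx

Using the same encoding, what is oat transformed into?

Two shifts are in play — +9 for a/e/i/o/u, +6 for every other letter.
On oat: o(vowel)+9=x, a(vowel)+9=j, t(cons)+6=z.

xjz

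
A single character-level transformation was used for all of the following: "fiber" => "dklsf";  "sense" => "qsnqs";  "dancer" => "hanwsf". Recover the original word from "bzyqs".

those

f(5)→d(3) and i(8)→k(10) fit y≡11x+0 (mod 26); the inverse of 11 mod 26 is 19. Each letter's alphabet position (a=0..z=25) is mapped through 11·x+0 mod 26 — an affine cipher.
Undoing it on bzyqs: b(1)→19·(1−0)≡19=t; z(25)→19·(25−0)≡7=h; y(24)→19·(24−0)≡14=o; q(16)→19·(16−0)≡18=s; s(18)→19·(18−0)≡4=e (all mod 26).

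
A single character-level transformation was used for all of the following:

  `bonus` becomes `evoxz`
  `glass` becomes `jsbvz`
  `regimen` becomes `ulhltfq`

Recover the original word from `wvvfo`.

Shifts by position in bonus: pos 0: b→e (+3), pos 1: o→v (+7), pos 2: n→o (+1), pos 3: u→x (+3), pos 4: s→z (+7) — repeating every 3. A repeating key of period 3 is used — shifts +3, +7, +1 over and over.
Decoding wvvfo: w−3=t, v−7=o, v−1=u, f−3=c, o−7=h.

touch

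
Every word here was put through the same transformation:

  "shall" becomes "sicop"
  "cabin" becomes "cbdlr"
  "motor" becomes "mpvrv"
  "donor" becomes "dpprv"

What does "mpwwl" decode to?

mouth

In shall: s→s is +0, h→i is +1, a→c is +2, l→o is +3 — the shift increases by 1 each position. The shift increases by 1 at each position, starting from +0: 0, 1, 2, ….
Undoing it on mpwwl: m−0=m, p−1=o, w−2=u, w−3=t, l−4=h.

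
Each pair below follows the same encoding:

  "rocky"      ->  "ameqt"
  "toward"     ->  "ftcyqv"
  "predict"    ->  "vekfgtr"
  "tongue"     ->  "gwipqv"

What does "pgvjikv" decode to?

The output letters match the input read backwards, each shifted +2: rocky reversed is ykcor. Two steps: reverse the string, then apply a Caesar shift of +2.
Decoding pgvjikv: shift back: p−2=n, g−2=e, v−2=t, j−2=h, i−2=g, k−2=i, v−2=t → nethgit; then reverse → tighten.

tighten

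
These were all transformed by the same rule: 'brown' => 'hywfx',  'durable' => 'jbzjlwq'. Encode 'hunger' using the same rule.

nbvpoc

In brown: b→h is +6, r→y is +7, o→w is +8, w→f is +9 — the shift increases by 1 each position. Letter i (0-indexed) is shifted by i+6, so successive shifts are 6, 7, 8, ….
Applying it to hunger: h+6=n, u+7=b, n+8=v, g+9=p, e+10=o, r+11=c.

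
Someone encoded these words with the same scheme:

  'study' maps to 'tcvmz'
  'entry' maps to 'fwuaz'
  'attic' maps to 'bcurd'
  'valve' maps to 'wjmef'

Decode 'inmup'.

hello

Shifts by position in study: pos 0: s→t (+1), pos 1: t→c (+9), pos 2: u→v (+1), pos 3: d→m (+9) — repeating every 2. The shifts repeat in a cycle of length 2: positions 0,1,… shift by +1, +9, then the pattern repeats.
Reversing it on inmup: i−1=h, n−9=e, m−1=l, u−9=l, p−1=o.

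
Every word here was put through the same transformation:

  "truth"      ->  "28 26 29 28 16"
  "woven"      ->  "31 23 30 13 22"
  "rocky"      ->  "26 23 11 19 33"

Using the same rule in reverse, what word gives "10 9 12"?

bad

t is letter #20 and maps to 28: an offset of 8. Each letter is replaced by its alphabet position (a=1..z=26) + 8.
Decoding 10 9 12: 10→(10−8)÷1=2=b, 9→(9−8)÷1=1=a, 12→(12−8)÷1=4=d.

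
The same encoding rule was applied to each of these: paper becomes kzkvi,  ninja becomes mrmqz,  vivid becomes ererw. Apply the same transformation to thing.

gsrmt

Each pair mirrors across the alphabet (p↔k, a↔z, p↔k): positions sum to 25. Letters are reflected about the middle of the alphabet (position → 25−position): Atbash.
For thing: t↔g, h↔s, i↔r, n↔m, g↔t.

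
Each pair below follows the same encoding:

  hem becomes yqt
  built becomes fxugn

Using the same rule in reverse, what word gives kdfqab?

The output letters match the input read backwards, each shifted +12: hem reversed is meh. Read the word backwards and shift each letter +12.
Reversing it on kdfqab: shift back: k−12=y, d−12=r, f−12=t, q−12=e, a−12=o, b−12=p → yrteop; then reverse → poetry.

poetry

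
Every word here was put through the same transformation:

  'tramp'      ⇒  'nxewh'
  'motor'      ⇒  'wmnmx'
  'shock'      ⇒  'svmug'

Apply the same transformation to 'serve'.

t(19)→n(13) and r(17)→x(23) fit y≡21x+4 (mod 26); the inverse of 21 mod 26 is 5. Treating letters as 0–25, the rule is x ↦ 21x + 4 (mod 26).
On serve: s(18)→21·18+4≡18=s; e(4)→21·4+4≡10=k; r(17)→21·17+4≡23=x; v(21)→21·21+4≡3=d; e(4)→21·4+4≡10=k (all mod 26).

skxdk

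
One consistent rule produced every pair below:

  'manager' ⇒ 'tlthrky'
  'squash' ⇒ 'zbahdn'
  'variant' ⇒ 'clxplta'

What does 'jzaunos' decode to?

Shifts by position in manager: pos 0: m→t (+7), pos 1: a→l (+11), pos 2: n→t (+6), pos 3: a→h (+7), pos 4: g→r (+11), pos 5: e→k (+6) — repeating every 3. A repeating key of period 3 is used — shifts +7, +11, +6 over and over.
Undoing it on jzaunos: j−7=c, z−11=o, a−6=u, u−7=n, n−11=c, o−6=i, s−7=l.

council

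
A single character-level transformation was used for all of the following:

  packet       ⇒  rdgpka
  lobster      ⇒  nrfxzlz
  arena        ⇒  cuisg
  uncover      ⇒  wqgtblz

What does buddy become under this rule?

dxhie

In packet: p→r is +2, a→d is +3, c→g is +4, k→p is +5 — the shift increases by 1 each position. Letter i (0-indexed) is shifted by i+2, so successive shifts are 2, 3, 4, ….
For buddy: b+2=d, u+3=x, d+4=h, d+5=i, y+6=e.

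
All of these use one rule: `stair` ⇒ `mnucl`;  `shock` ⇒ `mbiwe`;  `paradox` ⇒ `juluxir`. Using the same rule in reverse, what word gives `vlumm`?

Compare letters: s→m is +20, t→n is +20, a→u is +20 — a constant shift. It's a constant shift of +20 (ROT20).
Reversing it on vlumm: v−20=b, l−20=r, u−20=a, m−20=s, m−20=s.

brass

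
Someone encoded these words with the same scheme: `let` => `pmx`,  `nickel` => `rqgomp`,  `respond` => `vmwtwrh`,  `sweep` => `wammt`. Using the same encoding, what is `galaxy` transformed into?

The shift depends on letter class: consonant l→p is +4, but vowel e→m is +8. The rule splits by letter class: vowels +8, consonants +4.
Applying it to galaxy: g(cons)+4=k, a(vowel)+8=i, l(cons)+4=p, a(vowel)+8=i, x(cons)+4=b, y(cons)+4=c.

kipibc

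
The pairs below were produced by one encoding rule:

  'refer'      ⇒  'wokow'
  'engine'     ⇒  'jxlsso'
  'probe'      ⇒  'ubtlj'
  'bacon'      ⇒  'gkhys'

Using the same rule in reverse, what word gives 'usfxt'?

piano

Shifts by position in refer: pos 0: r→w (+5), pos 1: e→o (+10), pos 2: f→k (+5), pos 3: e→o (+10) — repeating every 2. It's a Vigenère-style cipher with numeric key [5,10]: position i shifts by key[i mod 2].
Undoing it on usfxt: u−5=p, s−10=i, f−5=a, x−10=n, t−5=o.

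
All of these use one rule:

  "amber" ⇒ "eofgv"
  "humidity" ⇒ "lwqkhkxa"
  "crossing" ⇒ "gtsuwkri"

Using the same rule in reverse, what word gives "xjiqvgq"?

A repeating key of period 2 is used — shifts +4, +2 over and over.
Undoing it on xjiqvgq: x−4=t, j−2=h, i−4=e, q−2=o, v−4=r, g−2=e, q−4=m.

theorem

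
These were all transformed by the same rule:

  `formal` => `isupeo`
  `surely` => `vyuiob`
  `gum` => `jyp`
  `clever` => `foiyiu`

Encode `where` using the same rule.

zkiui

Two shifts are in play — +4 for a/e/i/o/u, +3 for every other letter.
For where: w(cons)+3=z, h(cons)+3=k, e(vowel)+4=i, r(cons)+3=u, e(vowel)+4=i.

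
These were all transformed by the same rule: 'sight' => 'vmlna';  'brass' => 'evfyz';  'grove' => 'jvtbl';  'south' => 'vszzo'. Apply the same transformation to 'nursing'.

In sight: s→v is +3, i→m is +4, g→l is +5, h→n is +6 — the shift increases by 1 each position. Letter i (0-indexed) is shifted by i+3, so successive shifts are 3, 4, 5, ….
For nursing: n+3=q, u+4=y, r+5=w, s+6=y, i+7=p, n+8=v, g+9=p.

qywypvp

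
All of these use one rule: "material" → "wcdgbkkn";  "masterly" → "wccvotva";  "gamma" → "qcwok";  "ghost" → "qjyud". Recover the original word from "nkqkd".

Shifts by position in material: pos 0: m→w (+10), pos 1: a→c (+2), pos 2: t→d (+10), pos 3: e→g (+2) — repeating every 2. The shifts repeat in a cycle of length 2: positions 0,1,… shift by +10, +2, then the pattern repeats.
Decoding nkqkd: n−10=d, k−2=i, q−10=g, k−2=i, d−10=t.

digit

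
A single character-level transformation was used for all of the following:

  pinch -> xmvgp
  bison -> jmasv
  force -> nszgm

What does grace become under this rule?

Shifts by position in pinch: pos 0: p→x (+8), pos 1: i→m (+4), pos 2: n→v (+8), pos 3: c→g (+4) — repeating every 2. It's a Vigenère-style cipher with numeric key [8,4]: position i shifts by key[i mod 2].
Applying it to grace: g+8=o, r+4=v, a+8=i, c+4=g, e+8=m.

ovigm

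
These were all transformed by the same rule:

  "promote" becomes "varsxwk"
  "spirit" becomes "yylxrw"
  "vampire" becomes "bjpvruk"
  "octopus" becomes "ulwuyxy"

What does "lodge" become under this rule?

Shifts by position in promote: pos 0: p→v (+6), pos 1: r→a (+9), pos 2: o→r (+3), pos 3: m→s (+6), pos 4: o→x (+9), pos 5: t→w (+3) — repeating every 3. It's a Vigenère-style cipher with numeric key [6,9,3]: position i shifts by key[i mod 3].
For lodge: l+6=r, o+9=x, d+3=g, g+6=m, e+9=n.

rxgmn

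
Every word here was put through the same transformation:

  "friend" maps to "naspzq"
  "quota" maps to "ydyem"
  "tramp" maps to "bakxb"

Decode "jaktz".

In friend: f→n is +8, r→a is +9, i→s is +10, e→p is +11 — the shift increases by 1 each position. Each letter shifts forward by (position + 8), i.e. 8, 9, 10, … — the shift grows by one for each successive letter.
Undoing it on jaktz: j−8=b, a−9=r, k−10=a, t−11=i, z−12=n.

brain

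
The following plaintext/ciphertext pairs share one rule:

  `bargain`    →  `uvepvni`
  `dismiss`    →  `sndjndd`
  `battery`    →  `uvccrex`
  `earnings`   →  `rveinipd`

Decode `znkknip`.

willing

Each letter's alphabet position (a=0..z=25) is mapped through 25·x+21 mod 26 — an affine cipher.
Decoding znkknip: z(25)→25·(25−21)≡22=w; n(13)→25·(13−21)≡8=i; k(10)→25·(10−21)≡11=l; k(10)→25·(10−21)≡11=l; n(13)→25·(13−21)≡8=i; i(8)→25·(8−21)≡13=n; p(15)→25·(15−21)≡6=g (all mod 26).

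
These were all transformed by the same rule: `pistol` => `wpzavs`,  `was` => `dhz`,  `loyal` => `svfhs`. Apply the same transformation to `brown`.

iyvdu

Compare letters: p→w is +7, i→p is +7, s→z is +7 — a constant shift. This is a Caesar cipher with shift 7.
For brown: b+7=i, r+7=y, o+7=v, w+7=d, n+7=u.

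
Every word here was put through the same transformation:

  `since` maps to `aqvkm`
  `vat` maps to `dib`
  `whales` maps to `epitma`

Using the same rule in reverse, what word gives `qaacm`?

issue

Compare letters: s→a is +8, i→q is +8, n→v is +8 — a constant shift. Every letter moves 8 places later in the alphabet, wrapping around z→a.
Decoding qaacm: q−8=i, a−8=s, a−8=s, c−8=u, m−8=e.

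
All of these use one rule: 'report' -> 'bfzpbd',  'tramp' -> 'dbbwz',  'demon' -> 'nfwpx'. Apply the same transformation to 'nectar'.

The shift depends on letter class: consonant r→b is +10, but vowel e→f is +1. Two shifts are in play — +1 for a/e/i/o/u, +10 for every other letter.
Applying it to nectar: n(cons)+10=x, e(vowel)+1=f, c(cons)+10=m, t(cons)+10=d, a(vowel)+1=b, r(cons)+10=b.

xfmdbb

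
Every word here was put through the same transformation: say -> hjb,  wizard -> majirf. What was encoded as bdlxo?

The output letters match the input read backwards, each shifted +9: say reversed is yas. Read the word backwards and shift each letter +9.
Reversing it on bdlxo: shift back: b−9=s, d−9=u, l−9=c, x−9=o, o−9=f → sucof; then reverse → focus.

focus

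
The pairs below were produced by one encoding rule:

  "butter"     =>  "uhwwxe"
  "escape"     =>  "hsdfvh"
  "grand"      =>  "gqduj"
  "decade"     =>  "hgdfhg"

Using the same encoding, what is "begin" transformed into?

qljhe

The output letters match the input read backwards, each shifted +3: butter reversed is rettub. Two steps: reverse the string, then apply a Caesar shift of +3.
Applying it to begin: reverse → nigeb; then shift: n+3=q, i+3=l, g+3=j, e+3=h, b+3=e.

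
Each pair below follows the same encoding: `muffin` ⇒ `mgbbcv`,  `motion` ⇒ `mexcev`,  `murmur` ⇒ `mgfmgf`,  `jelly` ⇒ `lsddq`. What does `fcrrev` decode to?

m(12)→m(12) and u(20)→g(6) fit y≡9x+8 (mod 26); the inverse of 9 mod 26 is 3. Each letter's alphabet position (a=0..z=25) is mapped through 9·x+8 mod 26 — an affine cipher.
Undoing it on fcrrev: f(5)→3·(5−8)≡17=r; c(2)→3·(2−8)≡8=i; r(17)→3·(17−8)≡1=b; r(17)→3·(17−8)≡1=b; e(4)→3·(4−8)≡14=o; v(21)→3·(21−8)≡13=n (all mod 26).

ribbon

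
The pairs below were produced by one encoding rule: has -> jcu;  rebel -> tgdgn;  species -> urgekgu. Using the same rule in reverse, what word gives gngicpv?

elegant

It's a constant shift of +2 (ROT2).
Reversing it on gngicpv: g−2=e, n−2=l, g−2=e, i−2=g, c−2=a, p−2=n, v−2=t.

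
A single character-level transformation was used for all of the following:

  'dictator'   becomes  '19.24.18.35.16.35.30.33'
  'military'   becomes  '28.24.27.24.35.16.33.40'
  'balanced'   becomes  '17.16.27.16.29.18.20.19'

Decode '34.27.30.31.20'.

slope

d is letter #4 and maps to 19: an offset of 15. Letters become their 1-based position plus 15 (so a→16, b→17, …).
Decoding 34.27.30.31.20: 34→(34−15)÷1=19=s, 27→(27−15)÷1=12=l, 30→(30−15)÷1=15=o, 31→(31−15)÷1=16=p, 20→(20−15)÷1=5=e.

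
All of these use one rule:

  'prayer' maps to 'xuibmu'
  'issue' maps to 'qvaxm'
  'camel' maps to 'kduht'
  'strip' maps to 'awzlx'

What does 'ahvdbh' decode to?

Shifts by position in prayer: pos 0: p→x (+8), pos 1: r→u (+3), pos 2: a→i (+8), pos 3: y→b (+3) — repeating every 2. The shifts repeat in a cycle of length 2: positions 0,1,… shift by +8, +3, then the pattern repeats.
Undoing it on ahvdbh: a−8=s, h−3=e, v−8=n, d−3=a, b−8=t, h−3=e.

senate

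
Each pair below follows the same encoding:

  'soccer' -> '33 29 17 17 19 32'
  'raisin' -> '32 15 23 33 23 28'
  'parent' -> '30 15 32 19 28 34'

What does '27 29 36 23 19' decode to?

movie

Each letter is replaced by its alphabet position (a=1..z=26) + 14.
Undoing it on 27 29 36 23 19: 27→(27−14)÷1=13=m, 29→(29−14)÷1=15=o, 36→(36−14)÷1=22=v, 23→(23−14)÷1=9=i, 19→(19−14)÷1=5=e.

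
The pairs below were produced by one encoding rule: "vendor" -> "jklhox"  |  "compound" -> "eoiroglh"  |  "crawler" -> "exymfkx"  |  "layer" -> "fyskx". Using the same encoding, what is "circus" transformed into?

ewxega

v(21)→j(9) and e(4)→k(10) fit y≡3x+24 (mod 26); the inverse of 3 mod 26 is 9. This is an affine cipher: with a=0,…,z=25, each position x becomes (3x+24) mod 26.
For circus: c(2)→3·2+24≡4=e; i(8)→3·8+24≡22=w; r(17)→3·17+24≡23=x; c(2)→3·2+24≡4=e; u(20)→3·20+24≡6=g; s(18)→3·18+24≡0=a (all mod 26).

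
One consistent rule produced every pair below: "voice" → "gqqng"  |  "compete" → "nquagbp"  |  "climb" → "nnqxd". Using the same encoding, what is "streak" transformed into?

A repeating key of period 3 is used — shifts +11, +2, +8 over and over.
For streak: s+11=d, t+2=v, r+8=z, e+11=p, a+2=c, k+8=s.

dvzpcs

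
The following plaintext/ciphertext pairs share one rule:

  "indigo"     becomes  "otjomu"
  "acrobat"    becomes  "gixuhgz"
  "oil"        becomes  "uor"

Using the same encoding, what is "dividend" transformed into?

Compare letters: i→o is +6, n→t is +6, d→j is +6 — a constant shift. Each letter is shifted forward by 6 in the alphabet (a Caesar shift of +6).
Applying it to dividend: d+6=j, i+6=o, v+6=b, i+6=o, d+6=j, e+6=k, n+6=t, d+6=j.

jobojktj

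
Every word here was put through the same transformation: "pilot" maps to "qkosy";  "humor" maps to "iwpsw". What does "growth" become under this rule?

htrayn

In pilot: p→q is +1, i→k is +2, l→o is +3, o→s is +4 — the shift increases by 1 each position. Each letter shifts forward by (position + 1), i.e. 1, 2, 3, … — the shift grows by one for each successive letter.
On growth: g+1=h, r+2=t, o+3=r, w+4=a, t+5=y, h+6=n.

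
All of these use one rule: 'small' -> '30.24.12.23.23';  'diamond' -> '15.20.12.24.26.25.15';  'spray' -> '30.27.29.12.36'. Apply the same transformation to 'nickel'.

25.20.14.22.16.23

s is letter #19 and maps to 30: an offset of 11. Letters become their 1-based position plus 11 (so a→12, b→13, …).
For nickel: n=14→25, i=9→20, c=3→14, k=11→22, e=5→16, l=12→23.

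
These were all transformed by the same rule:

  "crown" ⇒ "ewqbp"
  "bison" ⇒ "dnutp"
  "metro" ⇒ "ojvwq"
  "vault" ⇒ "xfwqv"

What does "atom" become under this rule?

Shifts by position in crown: pos 0: c→e (+2), pos 1: r→w (+5), pos 2: o→q (+2), pos 3: w→b (+5) — repeating every 2. A repeating key of period 2 is used — shifts +2, +5 over and over.
For atom: a+2=c, t+5=y, o+2=q, m+5=r.

cyqr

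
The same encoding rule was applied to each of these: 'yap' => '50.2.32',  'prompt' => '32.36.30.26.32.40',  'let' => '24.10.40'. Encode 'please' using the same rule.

32.24.10.2.38.10

y(#25)→50 and a(#1)→2: differences scale by 2, so n = 2·pos + 0. Each letter becomes 2×(its alphabet position, a=1..z=26).
For please: p=16→32, l=12→24, e=5→10, a=1→2, s=19→38, e=5→10.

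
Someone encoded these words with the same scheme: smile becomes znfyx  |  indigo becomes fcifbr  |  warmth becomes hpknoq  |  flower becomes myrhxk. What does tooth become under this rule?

orroq

This is an affine cipher: with a=0,…,z=25, each position x becomes (15x+15) mod 26.
On tooth: t(19)→15·19+15≡14=o; o(14)→15·14+15≡17=r; o(14)→15·14+15≡17=r; t(19)→15·19+15≡14=o; h(7)→15·7+15≡16=q (all mod 26).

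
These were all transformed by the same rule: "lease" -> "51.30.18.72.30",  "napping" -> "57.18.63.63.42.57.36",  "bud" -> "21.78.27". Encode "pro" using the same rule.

With a=1..z=26, the number is 3·pos + 15.
For pro: p=16→63, r=18→69, o=15→60.

63.69.60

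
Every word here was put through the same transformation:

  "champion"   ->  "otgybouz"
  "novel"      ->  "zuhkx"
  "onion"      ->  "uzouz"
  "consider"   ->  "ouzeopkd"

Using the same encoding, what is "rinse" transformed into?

Vowels shift forward by 6 and consonants shift forward by 12.
Applying it to rinse: r(cons)+12=d, i(vowel)+6=o, n(cons)+12=z, s(cons)+12=e, e(vowel)+6=k.

dozek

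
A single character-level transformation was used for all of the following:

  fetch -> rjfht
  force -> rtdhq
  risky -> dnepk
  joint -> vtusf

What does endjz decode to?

siren

Shifts by position in fetch: pos 0: f→r (+12), pos 1: e→j (+5), pos 2: t→f (+12), pos 3: c→h (+5) — repeating every 2. The shifts repeat in a cycle of length 2: positions 0,1,… shift by +12, +5, then the pattern repeats.
Undoing it on endjz: e−12=s, n−5=i, d−12=r, j−5=e, z−12=n.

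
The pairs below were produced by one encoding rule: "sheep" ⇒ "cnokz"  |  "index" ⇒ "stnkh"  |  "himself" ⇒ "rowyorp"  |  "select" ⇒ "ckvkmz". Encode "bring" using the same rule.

lxstq

Shifts by position in sheep: pos 0: s→c (+10), pos 1: h→n (+6), pos 2: e→o (+10), pos 3: e→k (+6) — repeating every 2. A repeating key of period 2 is used — shifts +10, +6 over and over.
For bring: b+10=l, r+6=x, i+10=s, n+6=t, g+10=q.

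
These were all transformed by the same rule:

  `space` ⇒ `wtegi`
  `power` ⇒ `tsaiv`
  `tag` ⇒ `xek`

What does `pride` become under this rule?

tvmhi

Compare letters: s→w is +4, p→t is +4, a→e is +4 — a constant shift. Every letter moves 4 places later in the alphabet, wrapping around z→a.
On pride: p+4=t, r+4=v, i+4=m, d+4=h, e+4=i.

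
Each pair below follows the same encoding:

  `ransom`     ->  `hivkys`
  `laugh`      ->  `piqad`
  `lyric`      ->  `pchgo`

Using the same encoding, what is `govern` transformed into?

r(17)→h(7) and a(0)→i(8) fit y≡3x+8 (mod 26); the inverse of 3 mod 26 is 9. Treating letters as 0–25, the rule is x ↦ 3x + 8 (mod 26).
On govern: g(6)→3·6+8≡0=a; o(14)→3·14+8≡24=y; v(21)→3·21+8≡19=t; e(4)→3·4+8≡20=u; r(17)→3·17+8≡7=h; n(13)→3·13+8≡21=v (all mod 26).

aytuhv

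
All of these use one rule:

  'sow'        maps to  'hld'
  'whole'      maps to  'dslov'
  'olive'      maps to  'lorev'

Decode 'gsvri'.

Each pair mirrors across the alphabet (s↔h, o↔l, w↔d): positions sum to 25. Letters are reflected about the middle of the alphabet (position → 25−position): Atbash.
Undoing it on gsvri: g↔t, s↔h, v↔e, r↔i, i↔r.

their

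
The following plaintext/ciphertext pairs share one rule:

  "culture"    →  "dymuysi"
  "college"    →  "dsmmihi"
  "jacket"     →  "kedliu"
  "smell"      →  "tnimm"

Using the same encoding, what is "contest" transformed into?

Vowels shift forward by 4 and consonants shift forward by 1.
On contest: c(cons)+1=d, o(vowel)+4=s, n(cons)+1=o, t(cons)+1=u, e(vowel)+4=i, s(cons)+1=t, t(cons)+1=u.

dsouitu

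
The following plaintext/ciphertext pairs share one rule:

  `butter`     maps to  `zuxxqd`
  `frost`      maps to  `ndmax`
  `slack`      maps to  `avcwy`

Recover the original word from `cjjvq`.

Treating letters as 0–25, the rule is x ↦ 23x + 2 (mod 26).
Decoding cjjvq: c(2)→17·(2−2)≡0=a; j(9)→17·(9−2)≡15=p; j(9)→17·(9−2)≡15=p; v(21)→17·(21−2)≡11=l; q(16)→17·(16−2)≡4=e (all mod 26).

apple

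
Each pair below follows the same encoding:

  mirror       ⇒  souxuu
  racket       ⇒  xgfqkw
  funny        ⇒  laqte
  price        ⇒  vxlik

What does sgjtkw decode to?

Shifts by position in mirror: pos 0: m→s (+6), pos 1: i→o (+6), pos 2: r→u (+3), pos 3: r→x (+6), pos 4: o→u (+6), pos 5: r→u (+3) — repeating every 3. The shifts repeat in a cycle of length 3: positions 0,1,… shift by +6, +6, +3, then the pattern repeats.
Undoing it on sgjtkw: s−6=m, g−6=a, j−3=g, t−6=n, k−6=e, w−3=t.

magnet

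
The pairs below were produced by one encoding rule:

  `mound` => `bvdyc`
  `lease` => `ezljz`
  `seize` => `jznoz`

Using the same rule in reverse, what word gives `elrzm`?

Each letter's alphabet position (a=0..z=25) is mapped through 23·x+11 mod 26 — an affine cipher.
Decoding elrzm: e(4)→17·(4−11)≡11=l; l(11)→17·(11−11)≡0=a; r(17)→17·(17−11)≡24=y; z(25)→17·(25−11)≡4=e; m(12)→17·(12−11)≡17=r (all mod 26).

layer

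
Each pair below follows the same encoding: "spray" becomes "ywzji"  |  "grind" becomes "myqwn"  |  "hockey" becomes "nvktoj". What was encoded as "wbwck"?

quota

Letter i (0-indexed) is shifted by i+6, so successive shifts are 6, 7, 8, ….
Undoing it on wbwck: w−6=q, b−7=u, w−8=o, c−9=t, k−10=a.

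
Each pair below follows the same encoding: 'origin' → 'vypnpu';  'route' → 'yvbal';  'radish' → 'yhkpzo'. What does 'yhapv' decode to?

ratio

Compare letters: o→v is +7, r→y is +7, i→p is +7 — a constant shift. Each letter is shifted forward by 7 in the alphabet (a Caesar shift of +7).
Undoing it on yhapv: y−7=r, h−7=a, a−7=t, p−7=i, v−7=o.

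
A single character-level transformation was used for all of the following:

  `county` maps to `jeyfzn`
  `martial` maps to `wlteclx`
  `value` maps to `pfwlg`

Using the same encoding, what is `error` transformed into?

czccp

The word is reversed, then every letter is shifted forward by 11.
Applying it to error: reverse → rorre; then shift: r+11=c, o+11=z, r+11=c, r+11=c, e+11=p.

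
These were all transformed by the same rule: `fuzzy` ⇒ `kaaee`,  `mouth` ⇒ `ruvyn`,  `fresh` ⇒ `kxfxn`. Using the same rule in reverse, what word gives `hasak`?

curve

Shifts by position in fuzzy: pos 0: f→k (+5), pos 1: u→a (+6), pos 2: z→a (+1), pos 3: z→e (+5), pos 4: y→e (+6) — repeating every 3. It's a Vigenère-style cipher with numeric key [5,6,1]: position i shifts by key[i mod 3].
Reversing it on hasak: h−5=c, a−6=u, s−1=r, a−5=v, k−6=e.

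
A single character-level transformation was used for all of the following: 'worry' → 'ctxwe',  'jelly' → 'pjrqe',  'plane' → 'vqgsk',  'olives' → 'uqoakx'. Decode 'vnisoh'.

picnic

A repeating key of period 2 is used — shifts +6, +5 over and over.
Reversing it on vnisoh: v−6=p, n−5=i, i−6=c, s−5=n, o−6=i, h−5=c.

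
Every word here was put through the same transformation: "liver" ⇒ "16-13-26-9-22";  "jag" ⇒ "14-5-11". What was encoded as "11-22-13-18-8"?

grind

l is letter #12 and maps to 16: an offset of 4. Each letter is replaced by its alphabet position (a=1..z=26) + 4.
Undoing it on 11-22-13-18-8: 11→(11−4)÷1=7=g, 22→(22−4)÷1=18=r, 13→(13−4)÷1=9=i, 18→(18−4)÷1=14=n, 8→(8−4)÷1=4=d.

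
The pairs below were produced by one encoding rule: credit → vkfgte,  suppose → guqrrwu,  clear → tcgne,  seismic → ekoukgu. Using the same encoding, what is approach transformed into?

The word is reversed, then every letter is shifted forward by 2.
For approach: reverse → hcaorppa; then shift: h+2=j, c+2=e, a+2=c, o+2=q, r+2=t, p+2=r, p+2=r, a+2=c.

jecqtrrc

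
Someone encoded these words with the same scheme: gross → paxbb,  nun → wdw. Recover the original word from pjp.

gag

Compare letters: g→p is +9, r→a is +9, o→x is +9 — a constant shift. Every letter moves 9 places later in the alphabet, wrapping around z→a.
Undoing it on pjp: p−9=g, j−9=a, p−9=g.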